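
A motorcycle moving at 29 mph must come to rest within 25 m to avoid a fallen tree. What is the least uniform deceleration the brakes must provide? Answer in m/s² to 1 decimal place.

Required deceleration ≈ 3.4 m/s²

29 mph × 0.44704 = 12.9642 m/s.
v² = 2a·d ⇒ a = v²/(2d) = 12.9642² / (2 × 25.000) = 168.070 / 50.000 = 3.3614 m/s².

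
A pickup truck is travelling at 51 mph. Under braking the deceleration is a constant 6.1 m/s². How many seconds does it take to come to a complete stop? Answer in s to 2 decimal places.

Braking time ≈ 3.74 s

51 mph × 0.44704 = 22.7990 m/s.
Braking time = v/a = 22.7990 / 6.100 = 3.738 s.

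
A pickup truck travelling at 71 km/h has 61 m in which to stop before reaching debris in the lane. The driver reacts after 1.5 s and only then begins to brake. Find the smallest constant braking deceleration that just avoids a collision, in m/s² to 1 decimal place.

71 km/h ÷ 3.6 = 19.7222 m/s.
Distance covered during reaction = 19.7222 × 1.5 = 29.583 m.
Distance available for braking: 61 − 29.583 = 31.417 m.
v² = 2a·d ⇒ a = v²/(2d) = 19.7222² / (2 × 31.417) = 388.965 / 62.834 = 6.1904 m/s².

Required deceleration ≈ 6.2 m/s²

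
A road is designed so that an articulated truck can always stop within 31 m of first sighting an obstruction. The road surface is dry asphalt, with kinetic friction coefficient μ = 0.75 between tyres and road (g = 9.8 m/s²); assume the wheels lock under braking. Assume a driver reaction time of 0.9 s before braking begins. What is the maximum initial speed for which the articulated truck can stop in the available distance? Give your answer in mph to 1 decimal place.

Maximum speed ≈ 35.2 mph

a = μg = 0.75 × 9.8 = 7.350 m/s².
Stopping distance: v·t_r + v²/(2a) = 31 with t_r = 0.9 s and a = 7.350 m/s².
So v² + 13.230 v − 455.70 = 0.
Positive root: v = −a·t_r + √((a·t_r)² + 2a·d) = −6.615 + √(43.758 + 455.70) = 15.7336 m/s.
15.7336 m/s ÷ 0.44704 = 35.195 mph.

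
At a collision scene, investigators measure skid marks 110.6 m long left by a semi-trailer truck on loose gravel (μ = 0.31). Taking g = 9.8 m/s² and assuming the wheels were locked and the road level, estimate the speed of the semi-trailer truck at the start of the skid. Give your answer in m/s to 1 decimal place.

Deceleration a = μg = 0.31 × 9.8 = 3.038 m/s².
v = √(2a·d) = √(2 × 3.038 × 110.6) = √672.006 = 25.9231 m/s.

Initial speed ≈ 25.9 m/s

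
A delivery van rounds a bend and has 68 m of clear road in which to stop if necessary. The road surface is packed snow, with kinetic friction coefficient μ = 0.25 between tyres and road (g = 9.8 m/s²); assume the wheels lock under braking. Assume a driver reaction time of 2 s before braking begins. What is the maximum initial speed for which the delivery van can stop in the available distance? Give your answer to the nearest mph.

Maximum speed ≈ 31 mph

a = μg = 0.25 × 9.8 = 2.450 m/s².
Stopping distance: v·t_r + v²/(2a) = 68 with t_r = 2 s and a = 2.450 m/s².
So v² + 9.800 v − 333.20 = 0.
Positive root: v = −a·t_r + √((a·t_r)² + 2a·d) = −4.900 + √(24.010 + 333.20) = 14.0000 m/s.
14.0000 m/s ÷ 0.44704 = 31.317 mph.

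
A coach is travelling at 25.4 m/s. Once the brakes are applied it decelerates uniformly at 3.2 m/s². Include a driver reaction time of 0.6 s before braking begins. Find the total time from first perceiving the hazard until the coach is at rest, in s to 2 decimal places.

Total time ≈ 8.54 s

Braking time = v/a = 25.4000 / 3.200 = 7.937 s.
Total = 0.6 + 7.937 = 8.537 s.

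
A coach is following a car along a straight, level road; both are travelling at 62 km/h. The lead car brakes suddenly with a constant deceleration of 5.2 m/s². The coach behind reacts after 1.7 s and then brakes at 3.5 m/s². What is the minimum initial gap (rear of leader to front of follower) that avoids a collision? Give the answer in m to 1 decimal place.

62 km/h ÷ 3.6 = 17.2222 m/s.
Leader travels v²/(2a_L) = 296.604 / 10.400 = 28.520 m before stopping.
Follower covers v·t_r = 17.2222 × 1.7 = 29.278 m while reacting, then v²/(2a_F) = 296.604 / 7.000 = 42.372 m while braking, for a total of 29.278 + 42.372 = 71.650 m.
Since a_F ≤ a_L and the follower starts braking later, the follower is never slower than the leader, so the closest approach is when both have stopped.
Minimum gap = 71.650 − 28.520 = 43.130 m.

Minimum gap ≈ 43.1 m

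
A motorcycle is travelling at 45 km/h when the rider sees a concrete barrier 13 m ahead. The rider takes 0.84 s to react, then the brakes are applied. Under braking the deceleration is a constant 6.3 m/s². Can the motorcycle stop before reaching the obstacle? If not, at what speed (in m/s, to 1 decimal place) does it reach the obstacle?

No — it strikes the obstacle at 11.2 m/s

45 km/h ÷ 3.6 = 12.5000 m/s.
Reaction distance = 12.5000 × 0.84 = 10.500 m.
Braking distance needed to stop: v²/(2a) = 156.250 / 12.600 = 12.401 m, so total needed = 10.500 + 12.401 = 22.901 m > 13 m — it cannot stop.
Distance remaining when braking begins: 13 − 10.500 = 2.500 m.
v² = v₀² − 2a·d = 156.250 − 2 × 6.300 × 2.500 = 124.750 m²/s².
v = √124.750 = 11.169 m/s.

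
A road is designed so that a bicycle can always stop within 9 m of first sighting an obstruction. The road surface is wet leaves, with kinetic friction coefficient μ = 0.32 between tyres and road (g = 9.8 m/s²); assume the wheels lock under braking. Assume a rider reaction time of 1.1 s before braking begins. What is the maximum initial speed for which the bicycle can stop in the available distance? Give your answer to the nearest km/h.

a = μg = 0.32 × 9.8 = 3.136 m/s².
Stopping distance: v·t_r + v²/(2a) = 9 with t_r = 1.1 s and a = 3.136 m/s².
So v² + 6.899 v − 56.45 = 0.
Positive root: v = −a·t_r + √((a·t_r)² + 2a·d) = −3.450 + √(11.903 + 56.45) = 4.8176 m/s.
4.8176 m/s × 3.6 = 17.343 km/h.

Maximum speed ≈ 17 km/h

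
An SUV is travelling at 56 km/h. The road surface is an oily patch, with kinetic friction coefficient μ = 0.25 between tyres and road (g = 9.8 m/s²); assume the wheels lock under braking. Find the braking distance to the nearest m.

Braking distance ≈ 49 m

56 km/h ÷ 3.6 = 15.5556 m/s.
a = μg = 0.25 × 9.8 = 2.450 m/s².
Braking distance = v²/(2a) = 15.5556² / (2 × 2.450) = 241.977 / 4.900 = 49.383 m.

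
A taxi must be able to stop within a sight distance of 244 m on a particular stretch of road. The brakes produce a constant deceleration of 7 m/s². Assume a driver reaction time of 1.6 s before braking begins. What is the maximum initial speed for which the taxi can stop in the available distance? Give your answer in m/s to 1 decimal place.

Maximum speed ≈ 48.3 m/s

Stopping distance: v·t_r + v²/(2a) = 244 with t_r = 1.6 s and a = 7.000 m/s².
So v² + 22.400 v − 3416.00 = 0.
Positive root: v = −a·t_r + √((a·t_r)² + 2a·d) = −11.200 + √(125.440 + 3416.00) = 48.3100 m/s.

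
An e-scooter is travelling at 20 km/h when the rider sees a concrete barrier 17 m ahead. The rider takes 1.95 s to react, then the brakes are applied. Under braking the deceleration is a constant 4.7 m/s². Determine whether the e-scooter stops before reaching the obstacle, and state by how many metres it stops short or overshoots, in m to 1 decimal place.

20 km/h ÷ 3.6 = 5.5556 m/s.
Reaction distance = 5.5556 × 1.95 = 10.833 m.
Braking distance = v²/(2a) = 30.865 / 9.400 = 3.284 m.
Total stopping distance = 10.833 + 3.284 = 14.117 m, vs 17 m available — it stops with 17 − 14.117 = 2.883 m to spare.

Yes — it stops 2.9 m short of the obstacle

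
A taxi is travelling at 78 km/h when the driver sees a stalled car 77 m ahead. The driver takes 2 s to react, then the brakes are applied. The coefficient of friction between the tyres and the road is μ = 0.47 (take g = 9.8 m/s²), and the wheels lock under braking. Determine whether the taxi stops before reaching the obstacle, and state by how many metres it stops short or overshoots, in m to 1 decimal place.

78 km/h ÷ 3.6 = 21.6667 m/s.
a = μg = 0.47 × 9.8 = 4.606 m/s².
Reaction distance = 21.6667 × 2 = 43.333 m.
Braking distance = v²/(2a) = 469.446 / 9.212 = 50.960 m.
Total stopping distance = 43.333 + 50.960 = 94.293 m, vs 77 m available — it cannot stop in time and overshoots by 94.293 − 77 = 17.293 m.

No — it overshoots by 17.3 m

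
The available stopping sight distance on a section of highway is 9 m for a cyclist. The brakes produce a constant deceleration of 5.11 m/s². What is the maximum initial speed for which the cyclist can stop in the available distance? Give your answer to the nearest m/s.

Maximum speed ≈ 10 m/s

v²/(2a) = d ⇒ v = √(2 × 5.110 × 9) = √91.98 = 9.5906 m/s.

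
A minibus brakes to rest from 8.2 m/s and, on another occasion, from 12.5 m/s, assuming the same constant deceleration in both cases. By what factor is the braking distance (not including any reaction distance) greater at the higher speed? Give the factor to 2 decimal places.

Factor ≈ 2.32

Braking distance d = v²/(2a), so with a fixed, d ∝ v².
Factor = (12.5/8.2)² = 1.5244² = 2.3238.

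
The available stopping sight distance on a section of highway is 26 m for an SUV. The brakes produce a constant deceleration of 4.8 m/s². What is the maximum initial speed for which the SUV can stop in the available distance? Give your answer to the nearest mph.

v²/(2a) = d ⇒ v = √(2 × 4.800 × 26) = √249.60 = 15.7987 m/s.
15.7987 m/s ÷ 0.44704 = 35.341 mph.

Maximum speed ≈ 35 mph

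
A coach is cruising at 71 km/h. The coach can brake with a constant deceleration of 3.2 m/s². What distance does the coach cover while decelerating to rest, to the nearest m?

71 km/h ÷ 3.6 = 19.7222 m/s.
Braking distance = v²/(2a) = 19.7222² / (2 × 3.200) = 388.965 / 6.400 = 60.776 m.

Braking distance ≈ 61 m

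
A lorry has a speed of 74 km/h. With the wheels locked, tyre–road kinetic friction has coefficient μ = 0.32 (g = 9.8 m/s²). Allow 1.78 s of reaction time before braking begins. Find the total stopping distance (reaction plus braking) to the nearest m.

74 km/h ÷ 3.6 = 20.5556 m/s.
a = μg = 0.32 × 9.8 = 3.136 m/s².
Reaction distance = v·t_r = 20.5556 × 1.78 = 36.589 m.
Braking distance = v²/(2a) = 20.5556² / (2 × 3.136) = 422.533 / 6.272 = 67.368 m.
Total = 36.589 + 67.368 = 103.957 m.

Total stopping distance ≈ 104 m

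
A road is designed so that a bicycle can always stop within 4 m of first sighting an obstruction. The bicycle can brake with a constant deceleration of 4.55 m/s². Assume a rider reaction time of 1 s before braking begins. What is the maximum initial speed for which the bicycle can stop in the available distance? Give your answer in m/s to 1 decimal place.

Stopping distance: v·t_r + v²/(2a) = 4 with t_r = 1 s and a = 4.550 m/s².
So v² + 9.100 v − 36.40 = 0.
Positive root: v = −a·t_r + √((a·t_r)² + 2a·d) = −4.550 + √(20.702 + 36.40) = 3.0066 m/s.

Maximum speed ≈ 3.0 m/s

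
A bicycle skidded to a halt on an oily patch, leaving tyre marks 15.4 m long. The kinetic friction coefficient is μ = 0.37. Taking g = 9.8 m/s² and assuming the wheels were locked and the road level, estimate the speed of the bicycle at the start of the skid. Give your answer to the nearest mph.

Initial speed ≈ 24 mph

Deceleration a = μg = 0.37 × 9.8 = 3.626 m/s².
v = √(2a·d) = √(2 × 3.626 × 15.4) = √111.681 = 10.5679 m/s.
= 10.5679 ÷ 0.44704 = 23.640 mph.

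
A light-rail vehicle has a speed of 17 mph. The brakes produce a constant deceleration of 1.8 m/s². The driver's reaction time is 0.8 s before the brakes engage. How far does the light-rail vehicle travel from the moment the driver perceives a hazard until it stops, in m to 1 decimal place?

17 mph × 0.44704 = 7.5997 m/s.
Reaction distance = v·t_r = 7.5997 × 0.8 = 6.080 m.
Braking distance = v²/(2a) = 7.5997² / (2 × 1.800) = 57.755 / 3.600 = 16.043 m.
Total = 6.080 + 16.043 = 22.123 m.

Total stopping distance ≈ 22.1 m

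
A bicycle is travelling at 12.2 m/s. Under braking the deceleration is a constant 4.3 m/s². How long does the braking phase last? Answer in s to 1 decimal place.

Braking time = v/a = 12.2000 / 4.300 = 2.837 s.

Braking time ≈ 2.8 s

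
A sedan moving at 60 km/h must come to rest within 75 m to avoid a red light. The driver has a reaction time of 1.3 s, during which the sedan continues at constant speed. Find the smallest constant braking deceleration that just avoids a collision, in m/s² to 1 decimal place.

Required deceleration ≈ 2.6 m/s²

60 km/h ÷ 3.6 = 16.6667 m/s.
Distance covered during reaction = 16.6667 × 1.3 = 21.667 m.
Distance available for braking: 75 − 21.667 = 53.333 m.
v² = 2a·d ⇒ a = v²/(2d) = 16.6667² / (2 × 53.333) = 277.779 / 106.666 = 2.6042 m/s².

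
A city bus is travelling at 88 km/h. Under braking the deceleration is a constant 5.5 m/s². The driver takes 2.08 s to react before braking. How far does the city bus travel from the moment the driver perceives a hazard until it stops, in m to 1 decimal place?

Total stopping distance ≈ 105.2 m

88 km/h ÷ 3.6 = 24.4444 m/s.
Reaction distance = v·t_r = 24.4444 × 2.08 = 50.844 m.
Braking distance = v²/(2a) = 24.4444² / (2 × 5.500) = 597.529 / 11.000 = 54.321 m.
Total = 50.844 + 54.321 = 105.165 m.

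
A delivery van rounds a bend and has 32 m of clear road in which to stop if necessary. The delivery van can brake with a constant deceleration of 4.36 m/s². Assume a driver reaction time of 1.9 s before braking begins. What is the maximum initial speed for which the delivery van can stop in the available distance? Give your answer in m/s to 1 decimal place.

Maximum speed ≈ 10.4 m/s

Stopping distance: v·t_r + v²/(2a) = 32 with t_r = 1.9 s and a = 4.360 m/s².
So v² + 16.568 v − 279.04 = 0.
Positive root: v = −a·t_r + √((a·t_r)² + 2a·d) = −8.284 + √(68.625 + 279.04) = 10.3618 m/s.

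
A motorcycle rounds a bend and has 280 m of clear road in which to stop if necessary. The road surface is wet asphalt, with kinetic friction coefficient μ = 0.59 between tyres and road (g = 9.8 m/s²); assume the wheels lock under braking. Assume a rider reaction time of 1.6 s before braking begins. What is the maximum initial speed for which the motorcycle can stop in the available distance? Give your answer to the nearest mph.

a = μg = 0.59 × 9.8 = 5.782 m/s².
Stopping distance: v·t_r + v²/(2a) = 280 with t_r = 1.6 s and a = 5.782 m/s².
So v² + 18.502 v − 3237.92 = 0.
Positive root: v = −a·t_r + √((a·t_r)² + 2a·d) = −9.251 + √(85.581 + 3237.92) = 48.3988 m/s.
48.3988 m/s ÷ 0.44704 = 108.265 mph.

Maximum speed ≈ 108 mph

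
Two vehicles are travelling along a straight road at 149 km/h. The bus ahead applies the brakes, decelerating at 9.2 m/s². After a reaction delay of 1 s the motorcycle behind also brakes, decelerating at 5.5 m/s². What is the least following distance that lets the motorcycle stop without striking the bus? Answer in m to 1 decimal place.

149 km/h ÷ 3.6 = 41.3889 m/s.
Leader travels v²/(2a_L) = 1713.041 / 18.400 = 93.100 m before stopping.
Follower covers v·t_r = 41.3889 × 1 = 41.389 m while reacting, then v²/(2a_F) = 1713.041 / 11.000 = 155.731 m while braking, for a total of 41.389 + 155.731 = 197.120 m.
Since a_F ≤ a_L and the follower starts braking later, the follower is never slower than the leader, so the closest approach is when both have stopped.
Minimum gap = 197.120 − 93.100 = 104.020 m.

Minimum gap ≈ 104.0 m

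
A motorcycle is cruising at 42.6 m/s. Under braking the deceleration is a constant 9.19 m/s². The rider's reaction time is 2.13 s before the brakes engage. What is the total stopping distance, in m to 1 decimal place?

Reaction distance = v·t_r = 42.6000 × 2.13 = 90.738 m.
Braking distance = v²/(2a) = 42.6000² / (2 × 9.190) = 1814.760 / 18.380 = 98.736 m.
Total = 90.738 + 98.736 = 189.474 m.

Total stopping distance ≈ 189.5 m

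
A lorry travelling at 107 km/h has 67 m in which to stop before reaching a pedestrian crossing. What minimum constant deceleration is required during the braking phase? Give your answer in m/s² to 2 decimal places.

Required deceleration ≈ 6.59 m/s²

107 km/h ÷ 3.6 = 29.7222 m/s.
v² = 2a·d ⇒ a = v²/(2d) = 29.7222² / (2 × 67.000) = 883.409 / 134.000 = 6.5926 m/s².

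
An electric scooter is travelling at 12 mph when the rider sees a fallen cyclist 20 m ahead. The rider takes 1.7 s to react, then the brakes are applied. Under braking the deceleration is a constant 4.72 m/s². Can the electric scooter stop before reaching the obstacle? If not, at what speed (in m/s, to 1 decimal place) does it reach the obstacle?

Yes — it stops about 7.8 m short of the obstacle, so it never reaches it

12 mph × 0.44704 = 5.3645 m/s.
Reaction distance = 5.3645 × 1.7 = 9.120 m.
Braking distance = v²/(2a) = 28.778 / 9.440 = 3.049 m.
Total stopping distance = 9.120 + 3.049 = 12.169 m, vs 20 m available — it stops with 20 − 12.169 = 7.831 m to spare.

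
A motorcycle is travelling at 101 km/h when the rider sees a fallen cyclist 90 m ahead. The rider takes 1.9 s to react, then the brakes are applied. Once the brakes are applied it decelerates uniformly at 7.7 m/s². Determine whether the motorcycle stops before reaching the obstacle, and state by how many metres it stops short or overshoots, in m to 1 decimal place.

No — it overshoots by 14.4 m

101 km/h ÷ 3.6 = 28.0556 m/s.
Reaction distance = 28.0556 × 1.9 = 53.306 m.
Braking distance = v²/(2a) = 787.117 / 15.400 = 51.111 m.
Total stopping distance = 53.306 + 51.111 = 104.417 m, vs 90 m available — it cannot stop in time and overshoots by 104.417 − 90 = 14.417 m.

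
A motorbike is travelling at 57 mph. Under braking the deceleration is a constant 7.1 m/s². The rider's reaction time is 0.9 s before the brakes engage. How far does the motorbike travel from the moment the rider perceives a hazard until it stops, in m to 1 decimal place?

Total stopping distance ≈ 68.7 m

57 mph × 0.44704 = 25.4813 m/s.
Reaction distance = v·t_r = 25.4813 × 0.9 = 22.933 m.
Braking distance = v²/(2a) = 25.4813² / (2 × 7.100) = 649.297 / 14.200 = 45.725 m.
Total = 22.933 + 45.725 = 68.658 m.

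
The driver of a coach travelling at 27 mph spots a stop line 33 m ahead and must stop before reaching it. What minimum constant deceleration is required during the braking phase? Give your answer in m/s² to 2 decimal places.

27 mph × 0.44704 = 12.0701 m/s.
v² = 2a·d ⇒ a = v²/(2d) = 12.0701² / (2 × 33.000) = 145.687 / 66.000 = 2.2074 m/s².

Required deceleration ≈ 2.21 m/s²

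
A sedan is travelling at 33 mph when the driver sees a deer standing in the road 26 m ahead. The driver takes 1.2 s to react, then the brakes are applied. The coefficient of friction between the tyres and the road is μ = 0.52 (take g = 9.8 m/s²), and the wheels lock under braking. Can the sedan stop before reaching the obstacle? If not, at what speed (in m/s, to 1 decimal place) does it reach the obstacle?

No — it strikes the obstacle at 11.5 m/s

33 mph × 0.44704 = 14.7523 m/s.
a = μg = 0.52 × 9.8 = 5.096 m/s².
Reaction distance = 14.7523 × 1.2 = 17.703 m.
Braking distance needed to stop: v²/(2a) = 217.630 / 10.192 = 21.353 m, so total needed = 17.703 + 21.353 = 39.056 m > 26 m — it cannot stop.
Distance remaining when braking begins: 26 − 17.703 = 8.297 m.
v² = v₀² − 2a·d = 217.630 − 2 × 5.096 × 8.297 = 133.067 m²/s².
v = √133.067 = 11.535 m/s.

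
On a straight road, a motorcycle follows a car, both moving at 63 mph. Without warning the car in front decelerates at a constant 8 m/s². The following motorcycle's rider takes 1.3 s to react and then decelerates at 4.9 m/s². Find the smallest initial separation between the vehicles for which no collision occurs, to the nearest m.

63 mph × 0.44704 = 28.1635 m/s.
Leader travels v²/(2a_L) = 793.183 / 16.000 = 49.574 m before stopping.
Follower covers v·t_r = 28.1635 × 1.3 = 36.613 m while reacting, then v²/(2a_F) = 793.183 / 9.800 = 80.937 m while braking, for a total of 36.613 + 80.937 = 117.550 m.
Since a_F ≤ a_L and the follower starts braking later, the follower is never slower than the leader, so the closest approach is when both have stopped.
Minimum gap = 117.550 − 49.574 = 67.976 m.

Minimum gap ≈ 68 m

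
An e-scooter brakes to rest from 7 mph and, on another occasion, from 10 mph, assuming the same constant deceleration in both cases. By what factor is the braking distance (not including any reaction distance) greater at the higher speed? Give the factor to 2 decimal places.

Factor ≈ 2.04

Braking distance d = v²/(2a), so with a fixed, d ∝ v².
Factor = (10/7)² = 1.4286² = 2.0409.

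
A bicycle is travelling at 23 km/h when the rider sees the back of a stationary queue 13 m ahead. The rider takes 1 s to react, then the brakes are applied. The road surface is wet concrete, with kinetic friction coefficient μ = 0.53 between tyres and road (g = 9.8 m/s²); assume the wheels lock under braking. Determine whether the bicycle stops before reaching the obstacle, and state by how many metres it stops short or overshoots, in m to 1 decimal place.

23 km/h ÷ 3.6 = 6.3889 m/s.
a = μg = 0.53 × 9.8 = 5.194 m/s².
Reaction distance = 6.3889 × 1 = 6.389 m.
Braking distance = v²/(2a) = 40.818 / 10.388 = 3.929 m.
Total stopping distance = 6.389 + 3.929 = 10.318 m, vs 13 m available — it stops with 13 − 10.318 = 2.682 m to spare.

Yes — it stops 2.7 m short of the obstacle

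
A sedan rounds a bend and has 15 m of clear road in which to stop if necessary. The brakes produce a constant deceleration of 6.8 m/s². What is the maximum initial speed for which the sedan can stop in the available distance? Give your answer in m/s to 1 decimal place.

Maximum speed ≈ 14.3 m/s

v²/(2a) = d ⇒ v = √(2 × 6.800 × 15) = √204.00 = 14.2829 m/s.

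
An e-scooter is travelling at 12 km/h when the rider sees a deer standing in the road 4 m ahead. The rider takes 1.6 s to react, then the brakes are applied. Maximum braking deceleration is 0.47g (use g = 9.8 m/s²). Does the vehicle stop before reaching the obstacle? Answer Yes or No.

No

12 km/h ÷ 3.6 = 3.3333 m/s.
a = 0.47 × 9.8 = 4.606 m/s².
Reaction distance = 3.3333 × 1.6 = 5.333 m.
Braking distance = v²/(2a) = 11.111 / 9.212 = 1.206 m.
Total stopping distance = 5.333 + 1.206 = 6.539 m, vs 4 m available — it cannot stop in time and overshoots by 6.539 − 4 = 2.539 m.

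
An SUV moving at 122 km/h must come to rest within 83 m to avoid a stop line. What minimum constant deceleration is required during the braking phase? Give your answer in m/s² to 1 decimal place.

122 km/h ÷ 3.6 = 33.8889 m/s.
v² = 2a·d ⇒ a = v²/(2d) = 33.8889² / (2 × 83.000) = 1148.458 / 166.000 = 6.9184 m/s².

Required deceleration ≈ 6.9 m/s²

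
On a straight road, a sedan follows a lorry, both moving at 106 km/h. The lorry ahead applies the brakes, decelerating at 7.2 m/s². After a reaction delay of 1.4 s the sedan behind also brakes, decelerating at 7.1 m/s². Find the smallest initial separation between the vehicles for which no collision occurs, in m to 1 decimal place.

106 km/h ÷ 3.6 = 29.4444 m/s.
Leader travels v²/(2a_L) = 866.973 / 14.400 = 60.206 m before stopping.
Follower covers v·t_r = 29.4444 × 1.4 = 41.222 m while reacting, then v²/(2a_F) = 866.973 / 14.200 = 61.054 m while braking, for a total of 41.222 + 61.054 = 102.276 m.
Since a_F ≤ a_L and the follower starts braking later, the follower is never slower than the leader, so the closest approach is when both have stopped.
Minimum gap = 102.276 − 60.206 = 42.070 m.

Minimum gap ≈ 42.1 m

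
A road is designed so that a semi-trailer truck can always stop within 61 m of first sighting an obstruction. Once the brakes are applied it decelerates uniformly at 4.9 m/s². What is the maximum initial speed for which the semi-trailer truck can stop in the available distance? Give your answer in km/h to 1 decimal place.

v²/(2a) = d ⇒ v = √(2 × 4.900 × 61) = √597.80 = 24.4499 m/s.
24.4499 m/s × 3.6 = 88.020 km/h.

Maximum speed ≈ 88.0 km/h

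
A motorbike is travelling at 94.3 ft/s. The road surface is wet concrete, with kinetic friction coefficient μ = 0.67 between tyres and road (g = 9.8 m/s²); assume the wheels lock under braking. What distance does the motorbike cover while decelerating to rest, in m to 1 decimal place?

Braking distance ≈ 62.9 m

94.3 ft/s × 0.3048 = 28.7426 m/s.
a = μg = 0.67 × 9.8 = 6.566 m/s².
Braking distance = v²/(2a) = 28.7426² / (2 × 6.566) = 826.137 / 13.132 = 62.910 m.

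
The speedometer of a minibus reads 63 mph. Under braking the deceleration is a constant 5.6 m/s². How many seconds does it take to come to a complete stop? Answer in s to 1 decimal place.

Braking time ≈ 5.0 s

63 mph × 0.44704 = 28.1635 m/s.
Braking time = v/a = 28.1635 / 5.600 = 5.029 s.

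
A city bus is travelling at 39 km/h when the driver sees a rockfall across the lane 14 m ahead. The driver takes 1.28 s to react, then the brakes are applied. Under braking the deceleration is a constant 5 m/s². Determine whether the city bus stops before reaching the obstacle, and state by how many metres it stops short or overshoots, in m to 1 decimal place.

39 km/h ÷ 3.6 = 10.8333 m/s.
Reaction distance = 10.8333 × 1.28 = 13.867 m.
Braking distance = v²/(2a) = 117.360 / 10.000 = 11.736 m.
Total stopping distance = 13.867 + 11.736 = 25.603 m, vs 14 m available — it cannot stop in time and overshoots by 25.603 − 14 = 11.603 m.

No — it overshoots by 11.6 m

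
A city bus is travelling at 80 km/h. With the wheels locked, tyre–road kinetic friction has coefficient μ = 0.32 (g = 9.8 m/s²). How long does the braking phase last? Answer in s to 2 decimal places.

Braking time ≈ 7.09 s

80 km/h ÷ 3.6 = 22.2222 m/s.
a = μg = 0.32 × 9.8 = 3.136 m/s².
Braking time = v/a = 22.2222 / 3.136 = 7.086 s.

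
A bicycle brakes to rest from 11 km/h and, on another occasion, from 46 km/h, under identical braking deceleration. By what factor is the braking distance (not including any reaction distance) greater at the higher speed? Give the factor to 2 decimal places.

Braking distance d = v²/(2a), so with a fixed, d ∝ v².
Factor = (46/11)² = 4.1818² = 17.4875.

Factor ≈ 17.49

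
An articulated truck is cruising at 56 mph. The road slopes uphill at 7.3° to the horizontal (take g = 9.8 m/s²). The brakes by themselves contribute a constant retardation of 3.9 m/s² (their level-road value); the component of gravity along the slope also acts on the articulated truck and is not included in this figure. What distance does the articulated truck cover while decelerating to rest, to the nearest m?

56 mph × 0.44704 = 25.0342 m/s.
Gravity along the uphill slope adds to the braking deceleration: a_eff = 3.900 + 9.8·sin 7.3° = 3.900 + 1.245 = 5.145 m/s².
Braking distance = v²/(2a) = 25.0342² / (2 × 5.145) = 626.711 / 10.290 = 60.905 m.

Braking distance ≈ 61 m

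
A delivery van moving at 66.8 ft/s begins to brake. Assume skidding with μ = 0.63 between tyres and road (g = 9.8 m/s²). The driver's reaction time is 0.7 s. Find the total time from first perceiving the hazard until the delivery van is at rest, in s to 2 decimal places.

66.8 ft/s × 0.3048 = 20.3606 m/s.
a = μg = 0.63 × 9.8 = 6.174 m/s².
Braking time = v/a = 20.3606 / 6.174 = 3.298 s.
Total = 0.7 + 3.298 = 3.998 s.

Total time ≈ 4.00 s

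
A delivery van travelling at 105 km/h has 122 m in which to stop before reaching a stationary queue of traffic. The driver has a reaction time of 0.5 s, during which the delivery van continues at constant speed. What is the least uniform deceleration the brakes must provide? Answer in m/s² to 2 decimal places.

Required deceleration ≈ 3.96 m/s²

105 km/h ÷ 3.6 = 29.1667 m/s.
Distance covered during reaction = 29.1667 × 0.5 = 14.583 m.
Distance available for braking: 122 − 14.583 = 107.417 m.
v² = 2a·d ⇒ a = v²/(2d) = 29.1667² / (2 × 107.417) = 850.696 / 214.834 = 3.9598 m/s².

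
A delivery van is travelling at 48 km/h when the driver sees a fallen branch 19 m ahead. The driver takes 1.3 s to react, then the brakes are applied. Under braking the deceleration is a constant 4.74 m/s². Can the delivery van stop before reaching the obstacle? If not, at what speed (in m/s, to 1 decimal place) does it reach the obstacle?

No — it strikes the obstacle at 12.7 m/s

48 km/h ÷ 3.6 = 13.3333 m/s.
Reaction distance = 13.3333 × 1.3 = 17.333 m.
Braking distance needed to stop: v²/(2a) = 177.777 / 9.480 = 18.753 m, so total needed = 17.333 + 18.753 = 36.086 m > 19 m — it cannot stop.
Distance remaining when braking begins: 19 − 17.333 = 1.667 m.
v² = v₀² − 2a·d = 177.777 − 2 × 4.740 × 1.667 = 161.974 m²/s².
v = √161.974 = 12.727 m/s.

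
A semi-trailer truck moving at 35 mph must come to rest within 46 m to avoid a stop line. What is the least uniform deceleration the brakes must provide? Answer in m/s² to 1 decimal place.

Required deceleration ≈ 2.7 m/s²

35 mph × 0.44704 = 15.6464 m/s.
v² = 2a·d ⇒ a = v²/(2d) = 15.6464² / (2 × 46.000) = 244.810 / 92.000 = 2.6610 m/s².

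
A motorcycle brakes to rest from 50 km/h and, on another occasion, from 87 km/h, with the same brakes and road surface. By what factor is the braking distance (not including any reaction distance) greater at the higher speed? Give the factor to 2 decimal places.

Factor ≈ 3.03

Braking distance d = v²/(2a), so with a fixed, d ∝ v².
Factor = (87/50)² = 1.7400² = 3.0276.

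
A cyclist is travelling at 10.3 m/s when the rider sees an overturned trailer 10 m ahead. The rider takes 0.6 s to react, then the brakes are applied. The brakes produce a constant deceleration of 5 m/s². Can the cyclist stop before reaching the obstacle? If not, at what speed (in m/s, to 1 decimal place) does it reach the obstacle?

Reaction distance = 10.3000 × 0.6 = 6.180 m.
Braking distance needed to stop: v²/(2a) = 106.090 / 10.000 = 10.609 m, so total needed = 6.180 + 10.609 = 16.789 m > 10 m — it cannot stop.
Distance remaining when braking begins: 10 − 6.180 = 3.820 m.
v² = v₀² − 2a·d = 106.090 − 2 × 5.000 × 3.820 = 67.890 m²/s².
v = √67.890 = 8.240 m/s.

No — it strikes the obstacle at 8.2 m/s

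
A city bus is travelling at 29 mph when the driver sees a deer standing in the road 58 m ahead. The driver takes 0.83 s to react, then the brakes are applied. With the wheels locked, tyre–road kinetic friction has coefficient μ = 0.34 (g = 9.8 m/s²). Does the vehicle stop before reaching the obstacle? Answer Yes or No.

Yes

29 mph × 0.44704 = 12.9642 m/s.
a = μg = 0.34 × 9.8 = 3.332 m/s².
Reaction distance = 12.9642 × 0.83 = 10.760 m.
Braking distance = v²/(2a) = 168.070 / 6.664 = 25.221 m.
Total stopping distance = 10.760 + 25.221 = 35.981 m, vs 58 m available — it stops with 58 − 35.981 = 22.019 m to spare.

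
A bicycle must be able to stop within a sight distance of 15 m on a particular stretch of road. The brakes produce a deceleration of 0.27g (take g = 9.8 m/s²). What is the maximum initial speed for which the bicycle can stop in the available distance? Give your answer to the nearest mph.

a = 0.27 × 9.8 = 2.646 m/s².
v²/(2a) = d ⇒ v = √(2 × 2.646 × 15) = √79.38 = 8.9095 m/s.
8.9095 m/s ÷ 0.44704 = 19.930 mph.

Maximum speed ≈ 20 mph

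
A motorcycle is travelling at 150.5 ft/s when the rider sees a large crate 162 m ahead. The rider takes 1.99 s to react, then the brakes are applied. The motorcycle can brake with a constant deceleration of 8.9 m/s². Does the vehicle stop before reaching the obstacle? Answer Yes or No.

No

150.5 ft/s × 0.3048 = 45.8724 m/s.
Reaction distance = 45.8724 × 1.99 = 91.286 m.
Braking distance = v²/(2a) = 2104.277 / 17.800 = 118.218 m.
Total stopping distance = 91.286 + 118.218 = 209.504 m, vs 162 m available — it cannot stop in time and overshoots by 209.504 − 162 = 47.504 m.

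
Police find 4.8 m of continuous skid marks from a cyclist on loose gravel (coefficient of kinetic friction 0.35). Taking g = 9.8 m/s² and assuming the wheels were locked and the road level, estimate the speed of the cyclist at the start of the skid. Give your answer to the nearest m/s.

Deceleration a = μg = 0.35 × 9.8 = 3.430 m/s².
v = √(2a·d) = √(2 × 3.430 × 4.8) = √32.928 = 5.7383 m/s.

Initial speed ≈ 6 m/s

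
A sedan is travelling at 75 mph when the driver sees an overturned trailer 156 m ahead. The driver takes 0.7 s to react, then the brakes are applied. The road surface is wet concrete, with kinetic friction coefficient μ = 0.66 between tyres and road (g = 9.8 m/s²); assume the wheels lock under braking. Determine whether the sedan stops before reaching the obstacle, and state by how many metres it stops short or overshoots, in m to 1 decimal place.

Yes — it stops 45.6 m short of the obstacle

75 mph × 0.44704 = 33.5280 m/s.
a = μg = 0.66 × 9.8 = 6.468 m/s².
Reaction distance = 33.5280 × 0.7 = 23.470 m.
Braking distance = v²/(2a) = 1124.127 / 12.936 = 86.899 m.
Total stopping distance = 23.470 + 86.899 = 110.369 m, vs 156 m available — it stops with 156 − 110.369 = 45.631 m to spare.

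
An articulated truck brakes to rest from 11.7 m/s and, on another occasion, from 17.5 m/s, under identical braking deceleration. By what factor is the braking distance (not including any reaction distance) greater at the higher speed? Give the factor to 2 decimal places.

Braking distance d = v²/(2a), so with a fixed, d ∝ v².
Factor = (17.5/11.7)² = 1.4957² = 2.2371.

Factor ≈ 2.24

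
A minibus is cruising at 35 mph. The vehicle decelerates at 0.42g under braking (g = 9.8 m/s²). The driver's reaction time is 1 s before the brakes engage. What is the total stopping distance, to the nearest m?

35 mph × 0.44704 = 15.6464 m/s.
a = 0.42 × 9.8 = 4.116 m/s².
Reaction distance = v·t_r = 15.6464 × 1 = 15.646 m.
Braking distance = v²/(2a) = 15.6464² / (2 × 4.116) = 244.810 / 8.232 = 29.739 m.
Total = 15.646 + 29.739 = 45.385 m.

Total stopping distance ≈ 45 m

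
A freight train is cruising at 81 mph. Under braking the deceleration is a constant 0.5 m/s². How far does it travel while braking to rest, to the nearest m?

81 mph × 0.44704 = 36.2102 m/s.
Braking distance = v²/(2a) = 36.2102² / (2 × 0.500) = 1311.179 / 1.000 = 1311.179 m.

Braking distance ≈ 1311 m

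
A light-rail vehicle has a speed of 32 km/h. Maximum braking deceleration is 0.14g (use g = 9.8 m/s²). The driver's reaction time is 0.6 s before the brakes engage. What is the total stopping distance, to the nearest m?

Total stopping distance ≈ 34 m

32 km/h ÷ 3.6 = 8.8889 m/s.
a = 0.14 × 9.8 = 1.372 m/s².
Reaction distance = v·t_r = 8.8889 × 0.6 = 5.333 m.
Braking distance = v²/(2a) = 8.8889² / (2 × 1.372) = 79.013 / 2.744 = 28.795 m.
Total = 5.333 + 28.795 = 34.128 m.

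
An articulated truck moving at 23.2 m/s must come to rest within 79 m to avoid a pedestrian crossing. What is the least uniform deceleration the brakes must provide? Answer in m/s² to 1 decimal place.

Required deceleration ≈ 3.4 m/s²

v² = 2a·d ⇒ a = v²/(2d) = 23.2000² / (2 × 79.000) = 538.240 / 158.000 = 3.4066 m/s².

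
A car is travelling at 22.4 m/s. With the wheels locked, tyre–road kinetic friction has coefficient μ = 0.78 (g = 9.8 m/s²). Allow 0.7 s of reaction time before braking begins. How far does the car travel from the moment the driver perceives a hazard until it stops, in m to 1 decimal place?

Total stopping distance ≈ 48.5 m

a = μg = 0.78 × 9.8 = 7.644 m/s².
Reaction distance = v·t_r = 22.4000 × 0.7 = 15.680 m.
Braking distance = v²/(2a) = 22.4000² / (2 × 7.644) = 501.760 / 15.288 = 32.821 m.
Total = 15.680 + 32.821 = 48.501 m.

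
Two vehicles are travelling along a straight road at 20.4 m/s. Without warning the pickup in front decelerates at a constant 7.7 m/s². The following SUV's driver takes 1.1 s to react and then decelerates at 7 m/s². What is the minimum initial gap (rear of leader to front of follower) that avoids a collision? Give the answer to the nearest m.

Leader travels v²/(2a_L) = 416.160 / 15.400 = 27.023 m before stopping.
Follower covers v·t_r = 20.4000 × 1.1 = 22.440 m while reacting, then v²/(2a_F) = 416.160 / 14.000 = 29.726 m while braking, for a total of 22.440 + 29.726 = 52.166 m.
Since a_F ≤ a_L and the follower starts braking later, the follower is never slower than the leader, so the closest approach is when both have stopped.
Minimum gap = 52.166 − 27.023 = 25.143 m.

Minimum gap ≈ 25 m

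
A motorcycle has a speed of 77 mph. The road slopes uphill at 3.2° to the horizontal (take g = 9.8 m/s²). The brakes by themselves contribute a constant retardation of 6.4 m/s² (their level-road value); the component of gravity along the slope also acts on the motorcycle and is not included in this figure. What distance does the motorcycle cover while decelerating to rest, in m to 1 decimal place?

77 mph × 0.44704 = 34.4221 m/s.
Gravity along the uphill slope adds to the braking deceleration: a_eff = 6.400 + 9.8·sin 3.2° = 6.400 + 0.547 = 6.947 m/s².
Braking distance = v²/(2a) = 34.4221² / (2 × 6.947) = 1184.881 / 13.894 = 85.280 m.

Braking distance ≈ 85.3 m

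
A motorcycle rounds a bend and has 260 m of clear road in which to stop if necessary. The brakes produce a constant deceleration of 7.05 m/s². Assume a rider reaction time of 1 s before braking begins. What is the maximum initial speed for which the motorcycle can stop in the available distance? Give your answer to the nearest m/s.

Maximum speed ≈ 54 m/s

Stopping distance: v·t_r + v²/(2a) = 260 with t_r = 1 s and a = 7.050 m/s².
So v² + 14.100 v − 3666.00 = 0.
Positive root: v = −a·t_r + √((a·t_r)² + 2a·d) = −7.050 + √(49.703 + 3666.00) = 53.9066 m/s.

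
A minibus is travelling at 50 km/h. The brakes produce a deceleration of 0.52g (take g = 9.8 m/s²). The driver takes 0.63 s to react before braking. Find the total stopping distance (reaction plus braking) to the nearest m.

Total stopping distance ≈ 28 m

50 km/h ÷ 3.6 = 13.8889 m/s.
a = 0.52 × 9.8 = 5.096 m/s².
Reaction distance = v·t_r = 13.8889 × 0.63 = 8.750 m.
Braking distance = v²/(2a) = 13.8889² / (2 × 5.096) = 192.902 / 10.192 = 18.927 m.
Total = 8.750 + 18.927 = 27.677 m.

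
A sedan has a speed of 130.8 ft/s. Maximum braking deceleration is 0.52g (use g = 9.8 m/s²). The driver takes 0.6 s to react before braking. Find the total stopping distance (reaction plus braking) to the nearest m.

130.8 ft/s × 0.3048 = 39.8678 m/s.
a = 0.52 × 9.8 = 5.096 m/s².
Reaction distance = v·t_r = 39.8678 × 0.6 = 23.921 m.
Braking distance = v²/(2a) = 39.8678² / (2 × 5.096) = 1589.441 / 10.192 = 155.950 m.
Total = 23.921 + 155.950 = 179.871 m.

Total stopping distance ≈ 180 m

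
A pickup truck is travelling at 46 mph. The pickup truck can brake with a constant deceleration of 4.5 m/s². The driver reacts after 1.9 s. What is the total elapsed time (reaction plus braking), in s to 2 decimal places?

Total time ≈ 6.47 s

46 mph × 0.44704 = 20.5638 m/s.
Braking time = v/a = 20.5638 / 4.500 = 4.570 s.
Total = 1.9 + 4.570 = 6.470 s.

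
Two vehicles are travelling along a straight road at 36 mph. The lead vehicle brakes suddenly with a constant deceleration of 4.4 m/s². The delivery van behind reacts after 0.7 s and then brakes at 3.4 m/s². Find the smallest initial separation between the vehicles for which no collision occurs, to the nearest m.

Minimum gap ≈ 20 m

36 mph × 0.44704 = 16.0934 m/s.
Leader travels v²/(2a_L) = 258.998 / 8.800 = 29.432 m before stopping.
Follower covers v·t_r = 16.0934 × 0.7 = 11.265 m while reacting, then v²/(2a_F) = 258.998 / 6.800 = 38.088 m while braking, for a total of 11.265 + 38.088 = 49.353 m.
Since a_F ≤ a_L and the follower starts braking later, the follower is never slower than the leader, so the closest approach is when both have stopped.
Minimum gap = 49.353 − 29.432 = 19.921 m.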